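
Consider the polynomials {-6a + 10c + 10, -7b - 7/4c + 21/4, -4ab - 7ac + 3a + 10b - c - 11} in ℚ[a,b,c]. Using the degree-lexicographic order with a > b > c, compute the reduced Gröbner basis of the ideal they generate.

G = {c² + 27/20c + 7/20, a - 5/3c - 5/3, b + ¼c - ¾}

f_1 = -6a + 10c + 10, LT = a.
f_2 = -7b - 7/4c + 21/4, LT = b.
f_3 = -4ab - 7ac + 3a + 10b - c - 11, LT = ab.

S(f_1,f_3): lcm = ab. S = -7/4ac - 5/3bc + ¾a + ⅚b - ¼c - 11/4.
  reduce S modulo (f_1, f_2, f_3):
  remainder -5/2c² - 27/8c - ⅞ ≠ 0; add g_4 = -5/2c² - 27/8c - ⅞ to the basis.

The other S-polynomials (S(f_1,f_2), S(f_2,f_3), S(f_1,g_4), S(f_2,g_4), S(f_3,g_4)) all reduce to 0 modulo the current basis, so we have a Gröbner basis.
Inter-reduce: drop elements whose leading term is divisible by another's, tail-reduce, and make monic.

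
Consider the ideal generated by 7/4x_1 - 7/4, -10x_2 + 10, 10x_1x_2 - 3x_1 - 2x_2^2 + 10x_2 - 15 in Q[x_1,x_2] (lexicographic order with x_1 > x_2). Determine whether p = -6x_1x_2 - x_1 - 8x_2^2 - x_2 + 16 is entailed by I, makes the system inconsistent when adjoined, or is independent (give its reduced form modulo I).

First compute the reduced Gröbner basis of I by Buchberger's algorithm.
f_1 = 7/4x_1 - 7/4, LT = x_1.
f_2 = -10x_2 + 10, LT = x_2.
f_3 = 10x_1x_2 - 3x_1 - 2x_2^2 + 10x_2 - 15, LT = x_1x_2.

The S-polynomials (S(f_1,f_2), S(f_1,f_3), S(f_2,f_3)) all reduce to 0 modulo the current basis, so we have a Gröbner basis.
Inter-reduce: drop elements whose leading term is divisible by another's, tail-reduce, and make monic.
Reduced Gröbner basis: {x_1 - 1, x_2 - 1}.
Label its elements g_1 = x_1 - 1, g_2 = x_2 - 1.

Reduce p = -6x_1x_2 - x_1 - 8x_2^2 - x_2 + 16 modulo G:
  leading term x_1x_2: subtract (-6x_2)·g_1 from -6x_1x_2 - x_1 - 8x_2^2 - x_2 + 16 → -x_1 - 8x_2^2 - 7x_2 + 16
  leading term x_1: subtract (-1)·g_1 from -x_1 - 8x_2^2 - 7x_2 + 16 → -8x_2^2 - 7x_2 + 15
  leading term x_2^2: subtract (-8x_2)·g_2 from -8x_2^2 - 7x_2 + 15 → -15x_2 + 15
  leading term x_2: subtract (-15)·g_2 from -15x_2 + 15 → 0
  normal form = 0.
Since the normal form is 0, p ∈ I.

The remainder on division by a Gröbner basis is unique — it is the normal form.

-6x_1x_2 - x_1 - 8x_2^2 - x_2 + 16 lies in I (it reduces to 0).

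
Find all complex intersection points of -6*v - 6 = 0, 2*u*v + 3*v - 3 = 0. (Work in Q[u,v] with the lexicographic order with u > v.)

{(-3, -1)}

Compute a lex Gröbner basis by Buchberger's algorithm.
f_1 = -6*v - 6, LT = v.
f_2 = 2*u*v + 3*v - 3, LT = u*v.

S(f_1,f_2): lcm = u*v. S = u - 3/2*v + 3/2.
  reduce S modulo (f_1, f_2):
  remainder u + 3 ≠ 0; add h_3 = u + 3 to the basis.

The other S-polynomials (S(f_1,h_3), S(f_2,h_3)) all reduce to 0 modulo the current basis, so we have a Gröbner basis.
Inter-reduce: drop elements whose leading term is divisible by another's, tail-reduce, and make monic.
Reduced Gröbner basis: {u + 3, v + 1}.

From the last basis element, v + 1 = 0, so v takes values in {-1}. Each choice, substituted upward through the basis, yields the corresponding point(s) of the solution set.
  v = -1: the earlier basis element becomes u + 3 = 0, giving u = -3 — point (-3, -1).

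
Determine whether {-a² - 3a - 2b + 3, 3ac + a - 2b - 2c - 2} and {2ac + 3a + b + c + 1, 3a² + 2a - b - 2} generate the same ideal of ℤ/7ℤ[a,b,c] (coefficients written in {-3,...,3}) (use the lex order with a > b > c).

For a fixed monomial order, each ideal has a unique reduced Gröbner basis; comparing bases decides equality.
Buchberger on the first generating set:
f_1 = -a² - 3a - 2b + 3, LT = a².
f_2 = 3ac + a - 2b - 2c - 2, LT = ac.

S(f_1,f_2): lcm = a²c. S = 2a² + 3ab - ac + 3a + 2bc - 3c.
  leading term a²: subtract (-2)·f_1 from 2a² + 3ab - ac + 3a + 2bc - 3c → 3ab - ac - 3a + 2bc + 3b - 3c - 1
  leading term ab: no divisor's leading term divides it; move 3ab to the remainder.
  leading term ac: subtract (2)·f_2 from -ac - 3a + 2bc + 3b - 3c - 1 → 2a + 2bc + c + 3
  leading term a: no divisor's leading term divides it; move 2a to the remainder.
  leading term bc: no divisor's leading term divides it; move 2bc to the remainder.
  leading term c: no divisor's leading term divides it; move c to the remainder.
  leading term 1: no divisor's leading term divides it; move 3 to the remainder.
  remainder 3ab + 2a + 2bc + c + 3 ≠ 0; add g_3 = 3ab + 2a + 2bc + c + 3 to the basis.

S(f_1,g_3): lcm = a²b. S = -3a² - 3abc + 3ab + 2ac - a + 2b² - 3b.
  leading term a²: subtract (3)·f_1 from -3a² - 3abc + 3ab + 2ac - a + 2b² - 3b → -3abc + 3ab + 2ac + a + 2b² + 3b - 2
  leading term abc: subtract (-b)·f_2 from -3abc + 3ab + 2ac + a + 2b² + 3b - 2 → -3ab + 2ac + a - 2bc + b - 2
  leading term ab: subtract (-1)·g_3 from -3ab + 2ac + a - 2bc + b - 2 → 2ac + 3a + b + c + 1
  leading term ac: subtract (3)·f_2 from 2ac + 3a + b + c + 1 → 0
  remainder 0.

S(f_2,g_3): lcm = abc. S = -2ab - 3ac - 3b² - 3bc² - 3bc - 3b + 2c² - c.
  leading term ab: subtract (-3)·g_3 from -2ab - 3ac - 3b² - 3bc² - 3bc - 3b + 2c² - c → -3ac - a - 3b² - 3bc² + 3bc - 3b + 2c² + 2c + 2
  leading term ac: subtract (-1)·f_2 from -3ac - a - 3b² - 3bc² + 3bc - 3b + 2c² + 2c + 2 → -3b² - 3bc² + 3bc + 2b + 2c²
  leading term b²: no divisor's leading term divides it; move -3b² to the remainder.
  leading term bc²: no divisor's leading term divides it; move -3bc² to the remainder.
  leading term bc: no divisor's leading term divides it; move 3bc to the remainder.
  leading term b: no divisor's leading term divides it; move 2b to the remainder.
  leading term c²: no divisor's leading term divides it; move 2c² to the remainder.
  remainder -3b² - 3bc² + 3bc + 2b + 2c² ≠ 0; add g_4 = -3b² - 3bc² + 3bc + 2b + 2c² to the basis.

S(f_1,g_4): leading monomials are coprime, so the S-polynomial reduces to 0 (Buchberger's first criterion).
S(f_2,g_4): leading monomials are coprime, so the S-polynomial reduces to 0 (Buchberger's first criterion).
S(g_3,g_4): lcm = ab². S = -abc² + abc - ab + 3ac² + 3b²c - 2bc + b.
  leading term abc²: subtract (2bc)·f_2 from -abc² + abc - ab + 3ac² + 3b²c - 2bc + b → -abc - ab + 3ac² - 3bc² + 2bc + b
  leading term abc: subtract (2b)·f_2 from -abc - ab + 3ac² - 3bc² + 2bc + b → -3ab + 3ac² - 3b² - 3bc² - bc - 2b
  leading term ab: subtract (-1)·g_3 from -3ab + 3ac² - 3b² - 3bc² - bc - 2b → 3ac² + 2a - 3b² - 3bc² + bc - 2b + c + 3
  leading term ac²: subtract (c)·f_2 from 3ac² + 2a - 3b² - 3bc² + bc - 2b + c + 3 → -ac + 2a - 3b² - 3bc² + 3bc - 2b + 2c² + 3c + 3
  leading term ac: subtract (2)·f_2 from -ac + 2a - 3b² - 3bc² + 3bc - 2b + 2c² + 3c + 3 → -3b² - 3bc² + 3bc + 2b + 2c²
  leading term b²: subtract (1)·g_4 from -3b² - 3bc² + 3bc + 2b + 2c² → 0
  remainder 0.

Every S-polynomial of the final basis reduces to 0, so we have a Gröbner basis.
Inter-reduce: drop elements whose leading term is divisible by another's, tail-reduce, and make monic.
Reduced Gröbner basis: {a² + 3a + 2b - 3, ab + 3a + 3bc - 2c + 1, ac - 2a - 3b - 3c - 3, b² + bc² - bc - 3b - 3c²}.

Buchberger on the second generating set:
h_1 = 2ac + 3a + b + c + 1, LT = ac.
h_2 = 3a² + 2a - b - 2, LT = a².

S(h_1,h_2): lcm = a²c. S = -2a² - 3ab + ac - 3a - 2bc + 3c.
  leading term a²: subtract (-3)·h_2 from -2a² - 3ab + ac - 3a - 2bc + 3c → -3ab + ac + 3a - 2bc - 3b + 3c + 1
  leading term ab: no divisor's leading term divides it; move -3ab to the remainder.
  leading term ac: subtract (-3)·h_1 from ac + 3a - 2bc - 3b + 3c + 1 → -2a - 2bc - c - 3
  leading term a: no divisor's leading term divides it; move -2a to the remainder.
  leading term bc: no divisor's leading term divides it; move -2bc to the remainder.
  leading term c: no divisor's leading term divides it; move -c to the remainder.
  leading term 1: no divisor's leading term divides it; move -3 to the remainder.
  remainder -3ab - 2a - 2bc - c - 3 ≠ 0; add k_3 = -3ab - 2a - 2bc - c - 3 to the basis.

S(h_1,k_3): lcm = abc. S = -2ab - 3ac - 3b² - 3bc² - 3bc - 3b + 2c² - c.
  leading term ab: subtract (3)·k_3 from -2ab - 3ac - 3b² - 3bc² - 3bc - 3b + 2c² - c → -3ac - a - 3b² - 3bc² + 3bc - 3b + 2c² + 2c + 2
  leading term ac: subtract (2)·h_1 from -3ac - a - 3b² - 3bc² + 3bc - 3b + 2c² + 2c + 2 → -3b² - 3bc² + 3bc + 2b + 2c²
  leading term b²: no divisor's leading term divides it; move -3b² to the remainder.
  leading term bc²: no divisor's leading term divides it; move -3bc² to the remainder.
  leading term bc: no divisor's leading term divides it; move 3bc to the remainder.
  leading term b: no divisor's leading term divides it; move 2b to the remainder.
  leading term c²: no divisor's leading term divides it; move 2c² to the remainder.
  remainder -3b² - 3bc² + 3bc + 2b + 2c² ≠ 0; add k_4 = -3b² - 3bc² + 3bc + 2b + 2c² to the basis.

S(h_2,k_3): lcm = a²b. S = -3a² - 3abc + 3ab + 2ac - a + 2b² - 3b.
  leading term a²: subtract (-1)·h_2 from -3a² - 3abc + 3ab + 2ac - a + 2b² - 3b → -3abc + 3ab + 2ac + a + 2b² + 3b - 2
  leading term abc: subtract (2b)·h_1 from -3abc + 3ab + 2ac + a + 2b² + 3b - 2 → -3ab + 2ac + a - 2bc + b - 2
  leading term ab: subtract (1)·k_3 from -3ab + 2ac + a - 2bc + b - 2 → 2ac + 3a + b + c + 1
  leading term ac: subtract (1)·h_1 from 2ac + 3a + b + c + 1 → 0
  remainder 0.

S(h_1,k_4): leading monomials are coprime, so the S-polynomial reduces to 0 (Buchberger's first criterion).
S(h_2,k_4): leading monomials are coprime, so the S-polynomial reduces to 0 (Buchberger's first criterion).
S(k_3,k_4): lcm = ab². S = -abc² + abc - ab + 3ac² + 3b²c - 2bc + b.
  leading term abc²: subtract (3bc)·h_1 from -abc² + abc - ab + 3ac² + 3b²c - 2bc + b → -abc - ab + 3ac² - 3bc² + 2bc + b
  leading term abc: subtract (3b)·h_1 from -abc - ab + 3ac² - 3bc² + 2bc + b → -3ab + 3ac² - 3b² - 3bc² - bc - 2b
  leading term ab: subtract (1)·k_3 from -3ab + 3ac² - 3b² - 3bc² - bc - 2b → 3ac² + 2a - 3b² - 3bc² + bc - 2b + c + 3
  leading term ac²: subtract (-2c)·h_1 from 3ac² + 2a - 3b² - 3bc² + bc - 2b + c + 3 → -ac + 2a - 3b² - 3bc² + 3bc - 2b + 2c² + 3c + 3
  leading term ac: subtract (3)·h_1 from -ac + 2a - 3b² - 3bc² + 3bc - 2b + 2c² + 3c + 3 → -3b² - 3bc² + 3bc + 2b + 2c²
  leading term b²: subtract (1)·k_4 from -3b² - 3bc² + 3bc + 2b + 2c² → 0
  remainder 0.

Every S-polynomial of the final basis reduces to 0, so we have a Gröbner basis.
Inter-reduce: drop elements whose leading term is divisible by another's, tail-reduce, and make monic.
Reduced Gröbner basis: {a² + 3a + 2b - 3, ab + 3a + 3bc - 2c + 1, ac - 2a - 3b - 3c - 3, b² + bc² - bc - 3b - 3c²}.

The two bases agree; hence the ideals are identical.

Yes, the ideals are equal.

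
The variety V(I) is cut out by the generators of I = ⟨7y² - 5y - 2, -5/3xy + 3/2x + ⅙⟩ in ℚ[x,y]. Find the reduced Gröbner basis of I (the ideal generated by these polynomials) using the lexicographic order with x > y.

G = {x - 70/83y - 13/83, y² - 5/7y - 2/7}

f_1 = 7y² - 5y - 2, LT = y².
f_2 = -5/3xy + 3/2x + ⅙, LT = xy.

S(f_1,f_2): lcm = xy². S = 13/70xy - 2/7x + 1/10y.
  leading term xy: subtract (-39/350)·f_2 from 13/70xy - 2/7x + 1/10y → -83/700x + 1/10y + 13/700
  leading term x: no divisor's leading term divides it; move -83/700x to the remainder.
  leading term y: no divisor's leading term divides it; move 1/10y to the remainder.
  leading term 1: no divisor's leading term divides it; move 13/700 to the remainder.
  remainder -83/700x + 1/10y + 13/700 ≠ 0; add g_3 = -83/700x + 1/10y + 13/700 to the basis.

The other S-polynomials (S(f_1,g_3), S(f_2,g_3)) all reduce to 0 modulo the current basis, so we have a Gröbner basis.
Inter-reduce: drop elements whose leading term is divisible by another's, tail-reduce, and make monic.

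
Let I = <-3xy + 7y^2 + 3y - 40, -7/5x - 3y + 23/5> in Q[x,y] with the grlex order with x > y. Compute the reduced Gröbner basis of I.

G = {y^2 - 24/47y - 140/47, x + 15/7y - 23/7}

f_1 = -3xy + 7y^2 + 3y - 40, LT = xy.
f_2 = -7/5x - 3y + 23/5, LT = x.

S(f_1,f_2): lcm = xy. S = -94/21y^2 + 16/7y + 40/3.
  leading term y^2: no divisor's leading term divides it; move -94/21y^2 to the remainder.
  leading term y: no divisor's leading term divides it; move 16/7y to the remainder.
  leading term 1: no divisor's leading term divides it; move 40/3 to the remainder.
  remainder -94/21y^2 + 16/7y + 40/3 ≠ 0; add g_3 = -94/21y^2 + 16/7y + 40/3 to the basis.

The other S-polynomials (S(f_1,g_3), S(f_2,g_3)) all reduce to 0 modulo the current basis, so we have a Gröbner basis.
Inter-reduce: drop elements whose leading term is divisible by another's, tail-reduce, and make monic.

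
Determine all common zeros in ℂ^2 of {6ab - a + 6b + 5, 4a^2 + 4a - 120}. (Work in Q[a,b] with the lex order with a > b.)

{(5, 0), (-6, 11/30)}

Compute a lex Gröbner basis by Buchberger's algorithm.
f_1 = 6ab - a + 6b + 5, LT = ab.
f_2 = 4a^2 + 4a - 120, LT = a^2.

S(f_1,f_2): lcm = a^2b. S = -1/6a^2 + 5/6a + 30b.
  leading term a^2: subtract (-1/24)·f_2 from -1/6a^2 + 5/6a + 30b → a + 30b - 5
  leading term a: no divisor's leading term divides it; move a to the remainder.
  leading term b: no divisor's leading term divides it; move 30b to the remainder.
  leading term 1: no divisor's leading term divides it; move -5 to the remainder.
  remainder a + 30b - 5 ≠ 0; add h_3 = a + 30b - 5 to the basis.

S(f_1,h_3): lcm = ab. S = -1/6a - 30b^2 + 6b + 5/6.
  leading term a: subtract (-1/6)·h_3 from -1/6a - 30b^2 + 6b + 5/6 → -30b^2 + 11b
  leading term b^2: no divisor's leading term divides it; move -30b^2 to the remainder.
  leading term b: no divisor's leading term divides it; move 11b to the remainder.
  remainder -30b^2 + 11b ≠ 0; add h_4 = -30b^2 + 11b to the basis.

The other S-polynomials (S(f_2,h_3), S(f_1,h_4), S(f_2,h_4), S(h_3,h_4)) all reduce to 0 modulo the current basis, so we have a Gröbner basis.
Inter-reduce: drop elements whose leading term is divisible by another's, tail-reduce, and make monic.
Reduced Gröbner basis: {a + 30b - 5, b^2 - 11/30b}.

From the last basis element, b^2 - 11/30b = 0, so b takes values in {0, 11/30}. Each choice, substituted upward through the basis, yields the corresponding point(s) of the solution set.
  b = 0: the earlier basis element becomes a - 5 = 0, giving a = 5 — point (5, 0).
  b = 11/30: the earlier basis element becomes a + 6 = 0, giving a = -6 — point (-6, 11/30).
Each listed point satisfies every original equation (direct substitution).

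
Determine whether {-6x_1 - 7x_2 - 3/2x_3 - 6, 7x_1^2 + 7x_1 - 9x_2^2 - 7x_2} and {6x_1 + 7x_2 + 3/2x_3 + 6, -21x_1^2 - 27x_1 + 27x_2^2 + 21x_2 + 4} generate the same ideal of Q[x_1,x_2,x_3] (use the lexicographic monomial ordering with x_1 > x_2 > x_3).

Since reduced Gröbner bases are canonical representatives of ideals under a given ordering, it suffices to compute and compare them.
Buchberger on the first generating set:
f_1 = -6x_1 - 7x_2 - 3/2x_3 - 6, LT = x_1.
f_2 = 7x_1^2 + 7x_1 - 9x_2^2 - 7x_2, LT = x_1^2.

S(f_1,f_2): lcm = x_1^2. S = 7/6x_1x_2 + 1/4x_1x_3 + 9/7x_2^2 + x_2.
  reduce S modulo (f_1, f_2):
  remainder -19/252x_2^2 - 7/12x_2x_3 - 1/6x_2 - 1/16x_3^2 - 1/4x_3 ≠ 0; add g_3 = -19/252x_2^2 - 7/12x_2x_3 - 1/6x_2 - 1/16x_3^2 - 1/4x_3 to the basis.

The other S-polynomials (S(f_1,g_3), S(f_2,g_3)) all reduce to 0 modulo the current basis, so we have a Gröbner basis.
Inter-reduce: drop elements whose leading term is divisible by another's, tail-reduce, and make monic.
Reduced Gröbner basis: {x_1 + 7/6x_2 + 1/4x_3 + 1, x_2^2 + 147/19x_2x_3 + 42/19x_2 + 63/76x_3^2 + 63/19x_3}.

Buchberger on the second generating set:
h_1 = 6x_1 + 7x_2 + 3/2x_3 + 6, LT = x_1.
h_2 = -21x_1^2 - 27x_1 + 27x_2^2 + 21x_2 + 4, LT = x_1^2.

S(h_1,h_2): lcm = x_1^2. S = 7/6x_1x_2 + 1/4x_1x_3 - 2/7x_1 + 9/7x_2^2 + x_2 + 4/21.
  reduce S modulo (h_1, h_2):
  remainder -19/252x_2^2 - 7/12x_2x_3 + 1/6x_2 - 1/16x_3^2 - 5/28x_3 + 10/21 ≠ 0; add k_3 = -19/252x_2^2 - 7/12x_2x_3 + 1/6x_2 - 1/16x_3^2 - 5/28x_3 + 10/21 to the basis.

The other S-polynomials (S(h_1,k_3), S(h_2,k_3)) all reduce to 0 modulo the current basis, so we have a Gröbner basis.
Inter-reduce: drop elements whose leading term is divisible by another's, tail-reduce, and make monic.
Reduced Gröbner basis: {x_1 + 7/6x_2 + 1/4x_3 + 1, x_2^2 + 147/19x_2x_3 - 42/19x_2 + 63/76x_3^2 + 45/19x_3 - 120/19}.

Since the reduced bases disagree, the two ideals are not the same.
The same test decides containment: I ⊆ J iff every generator of I reduces to 0 modulo a Gröbner basis of J.

No, the ideals differ.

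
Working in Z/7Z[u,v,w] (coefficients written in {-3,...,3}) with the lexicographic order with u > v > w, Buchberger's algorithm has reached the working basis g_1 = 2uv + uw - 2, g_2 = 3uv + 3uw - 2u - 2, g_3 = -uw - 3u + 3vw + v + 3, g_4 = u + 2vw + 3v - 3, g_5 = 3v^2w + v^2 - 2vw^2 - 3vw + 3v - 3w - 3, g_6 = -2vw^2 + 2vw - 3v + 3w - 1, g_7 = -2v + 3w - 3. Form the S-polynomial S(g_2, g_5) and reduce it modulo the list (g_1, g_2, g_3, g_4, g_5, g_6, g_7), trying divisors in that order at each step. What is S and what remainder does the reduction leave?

lcm(LM(g_2), LM(g_5)) = uv^2w.
S = (lcm/LT(g_2))·g_2 − (lcm/LT(g_5))·g_5 = 2uv^2 - 3uvw^2 - 2uvw - uv + uw + u - 3vw.
Reduce S modulo (g_1, g_2, g_3, g_4, g_5, g_6, g_7) in that order:
  leading term uv^2: subtract (v)·g_1 from 2uv^2 - 3uvw^2 - 2uvw - uv + uw + u - 3vw → -3uvw^2 - 3uvw - uv + uw + u - 3vw + 2v
  leading term uvw^2: subtract (2w^2)·g_1 from -3uvw^2 - 3uvw - uv + uw + u - 3vw + 2v → -3uvw - uv - 2uw^3 + uw + u - 3vw + 2v - 3w^2
  leading term uvw: subtract (2w)·g_1 from -3uvw - uv - 2uw^3 + uw + u - 3vw + 2v - 3w^2 → -uv - 2uw^3 - 2uw^2 + uw + u - 3vw + 2v - 3w^2 - 3w
  leading term uv: subtract (3)·g_1 from -uv - 2uw^3 - 2uw^2 + uw + u - 3vw + 2v - 3w^2 - 3w → -2uw^3 - 2uw^2 - 2uw + u - 3vw + 2v - 3w^2 - 3w - 1
  leading term uw^3: subtract (2w^2)·g_3 from -2uw^3 - 2uw^2 - 2uw + u - 3vw + 2v - 3w^2 - 3w - 1 → -3uw^2 - 2uw + u + vw^3 - 2vw^2 - 3vw + 2v - 2w^2 - 3w - 1
  leading term uw^2: subtract (3w)·g_3 from -3uw^2 - 2uw + u + vw^3 - 2vw^2 - 3vw + 2v - 2w^2 - 3w - 1 → u + vw^3 + 3vw^2 + vw + 2v - 2w^2 + 2w - 1
  leading term u: subtract (1)·g_4 from u + vw^3 + 3vw^2 + vw + 2v - 2w^2 + 2w - 1 → vw^3 + 3vw^2 - vw - v - 2w^2 + 2w + 2
  leading term vw^3: subtract (3w)·g_6 from vw^3 + 3vw^2 - vw - v - 2w^2 + 2w + 2 → -3vw^2 + vw - v + 3w^2 - 2w + 2
  leading term vw^2: subtract (-2)·g_6 from -3vw^2 + vw - v + 3w^2 - 2w + 2 → -2vw + 3w^2 - 3w
  leading term vw: subtract (w)·g_7 from -2vw + 3w^2 - 3w → 0
The remainder is 0, so this S-polynomial contributes no new basis element.

S(g_2, g_5) = 2uv^2 - 3uvw^2 - 2uvw - uv + uw + u - 3vw; remainder on division = 0.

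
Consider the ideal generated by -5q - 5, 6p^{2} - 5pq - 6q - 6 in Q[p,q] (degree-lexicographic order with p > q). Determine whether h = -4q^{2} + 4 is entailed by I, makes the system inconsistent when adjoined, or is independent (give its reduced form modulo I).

-4q^{2} + 4 lies in I (it reduces to 0).

First compute the reduced Gröbner basis of I by Buchberger's algorithm.
f_1 = -5q - 5, LT = q.
f_2 = 6p^{2} - 5pq - 6q - 6, LT = p^{2}.

The S-polynomials (S(f_1,f_2)) all reduce to 0 modulo the current basis, so we have a Gröbner basis.
Inter-reduce: drop elements whose leading term is divisible by another's, tail-reduce, and make monic.
Reduced Gröbner basis: {p^{2} + \tfrac{5}{6}p, q + 1}.
Label its elements g_1 = p^{2} + \tfrac{5}{6}p, g_2 = q + 1.

Reduce h = -4q^{2} + 4 modulo G:
  leading term q^{2}: subtract (-4q)·g_2 from -4q^{2} + 4 → 4q + 4
  leading term q: subtract (4)·g_2 from 4q + 4 → 0
  normal form = 0.
Since the normal form is 0, h ∈ I.

Ideal membership is decidable via reduction modulo a Gröbner basis.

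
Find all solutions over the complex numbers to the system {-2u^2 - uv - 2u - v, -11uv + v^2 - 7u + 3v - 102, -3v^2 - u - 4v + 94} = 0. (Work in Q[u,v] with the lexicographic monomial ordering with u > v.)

Compute a lex Gröbner basis by Buchberger's algorithm.
f_1 = -2u^2 - uv - 2u - v, LT = u^2.
f_2 = -11uv - 7u + v^2 + 3v - 102, LT = uv.
f_3 = -u - 3v^2 - 4v + 94, LT = u.

S(f_1,f_2): lcm = u^2v. S = -7/11u^2 + 13/22uv^2 + 14/11uv - 102/11u + 1/2v^2.
  reduce S modulo (f_1, f_2, f_3):
  remainder 13/242v^3 + 29v^2 + 87335/2662v - 1192250/1331 ≠ 0; add h_4 = 13/242v^3 + 29v^2 + 87335/2662v - 1192250/1331 to the basis.

S(f_1,f_3): lcm = u^2. S = -3uv^2 - 7/2uv + 95u + 1/2v.
  reduce S modulo (f_1, f_2, f_3, h_4):
  remainder -1843/13v^2 - 27113/143v + 642390/143 ≠ 0; add h_5 = -1843/13v^2 - 27113/143v + 642390/143 to the basis.

S(f_2,f_3): lcm = uv. S = 7/11u - 3v^3 - 45/11v^2 + 1031/11v + 102/11.
  reduce S modulo (f_1, f_2, f_3, h_4, h_5):
  remainder -250268/1067v + 1251340/1067 ≠ 0; add h_6 = -250268/1067v + 1251340/1067 to the basis.

The other S-polynomials (S(f_1,h_4), S(f_2,h_4), S(f_3,h_4), S(f_1,h_5), S(f_2,h_5), S(f_3,h_5), S(h_4,h_5), S(f_1,h_6), S(f_2,h_6), S(f_3,h_6), S(h_4,h_6), S(h_5,h_6)) all reduce to 0 modulo the current basis, so we have a Gröbner basis.
Inter-reduce: drop elements whose leading term is divisible by another's, tail-reduce, and make monic.
Reduced Gröbner basis: {u + 1, v - 5}.

Since the basis is lex-ordered, v - 5 is univariate in v. Its roots are {5}. Back-substituting each root into the other basis elements fixes the other coordinates.
  v = 5: the earlier basis element becomes u + 1 = 0, giving u = -1 — point (-1, 5).

{(-1, 5)}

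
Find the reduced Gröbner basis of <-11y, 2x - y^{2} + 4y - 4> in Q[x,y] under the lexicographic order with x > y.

f_1 = -11y, LT = y.
f_2 = 2x - y^{2} + 4y - 4, LT = x.

The S-polynomials (S(f_1,f_2)) all reduce to 0 modulo the current basis, so we have a Gröbner basis.

G = {x - 2, y}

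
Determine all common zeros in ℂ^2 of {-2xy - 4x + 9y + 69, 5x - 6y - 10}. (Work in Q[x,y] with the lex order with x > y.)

Compute a lex Gröbner basis by Buchberger's algorithm.
f_1 = -2xy - 4x + 9y + 69, LT = xy.
f_2 = 5x - 6y - 10, LT = x.

S(f_1,f_2): lcm = xy. S = 2x + 6/5y^2 - 5/2y - 69/2.
  leading term x: subtract (2/5)·f_2 from 2x + 6/5y^2 - 5/2y - 69/2 → 6/5y^2 - 1/10y - 61/2
  leading term y^2: no divisor's leading term divides it; move 6/5y^2 to the remainder.
  leading term y: no divisor's leading term divides it; move -1/10y to the remainder.
  leading term 1: no divisor's leading term divides it; move -61/2 to the remainder.
  remainder 6/5y^2 - 1/10y - 61/2 ≠ 0; add h_3 = 6/5y^2 - 1/10y - 61/2 to the basis.

S(f_1,h_3): lcm = xy^2. S = 25/12xy + 305/12x - 9/2y^2 - 69/2y.
  leading term xy: subtract (-25/24)·f_1 from 25/12xy + 305/12x - 9/2y^2 - 69/2y → 85/4x - 9/2y^2 - 201/8y + 575/8
  leading term x: subtract (17/4)·f_2 from 85/4x - 9/2y^2 - 201/8y + 575/8 → -9/2y^2 + 3/8y + 915/8
  leading term y^2: subtract (-15/4)·h_3 from -9/2y^2 + 3/8y + 915/8 → 0
  remainder 0.

S(f_2,h_3): leading monomials are coprime, so the S-polynomial reduces to 0 (Buchberger's first criterion).
Every S-polynomial of the final basis reduces to 0, so we have a Gröbner basis.
Inter-reduce: drop elements whose leading term is divisible by another's, tail-reduce, and make monic.
Reduced Gröbner basis: {x - 6/5y - 2, y^2 - 1/12y - 305/12}.

A lex Gröbner basis eliminates variables successively. Here y^2 - 1/12y - 305/12 depends only on y, with roots {-5, 61/12}; lifting each root through the earlier basis elements recovers the full solutions.
  y = -5: the earlier basis element becomes x + 4 = 0, giving x = -4 — point (-4, -5).
  y = 61/12: the earlier basis element becomes x - 81/10 = 0, giving x = 81/10 — point (81/10, 61/12).
A lex Gröbner basis triangularizes the system, enabling back-substitution.

{(-4, -5), (81/10, 61/12)}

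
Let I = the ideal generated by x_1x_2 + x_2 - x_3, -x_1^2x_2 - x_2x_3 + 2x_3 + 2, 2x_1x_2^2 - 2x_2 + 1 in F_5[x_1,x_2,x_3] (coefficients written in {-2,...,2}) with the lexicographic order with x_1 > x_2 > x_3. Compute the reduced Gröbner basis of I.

f_1 = x_1x_2 + x_2 - x_3, LT = x_1x_2.
f_2 = -x_1^2x_2 - x_2x_3 + 2x_3 + 2, LT = x_1^2x_2.
f_3 = 2x_1x_2^2 - 2x_2 + 1, LT = x_1x_2^2.

S(f_1,f_2): lcm = x_1^2x_2. S = x_1x_2 - x_1x_3 - x_2x_3 + 2x_3 + 2.
  reduce S modulo (f_1, f_2, f_3):
  remainder -x_1x_3 - x_2x_3 - x_2 - 2x_3 + 2 ≠ 0; add g_4 = -x_1x_3 - x_2x_3 - x_2 - 2x_3 + 2 to the basis.

S(f_1,f_3): lcm = x_1x_2^2. S = x_2^2 - x_2x_3 + x_2 + 2.
  reduce S modulo (f_1, f_2, f_3, g_4):
  remainder x_2^2 - x_2x_3 + x_2 + 2 ≠ 0; add g_5 = x_2^2 - x_2x_3 + x_2 + 2 to the basis.

S(f_2,f_3): lcm = x_1^2x_2^2. S = x_1x_2 + 2x_1 + x_2^2x_3 - 2x_2x_3 - 2x_2.
  reduce S modulo (f_1, f_2, f_3, g_4, g_5):
  remainder 2x_1 + x_2x_3^2 + 2x_2x_3 + 2x_2 - x_3 ≠ 0; add g_6 = 2x_1 + x_2x_3^2 + 2x_2x_3 + 2x_2 - x_3 to the basis.

S(f_1,g_4): lcm = x_1x_2x_3. S = -x_2^2x_3 - x_2^2 - x_2x_3 + 2x_2 - x_3^2.
  reduce S modulo (f_1, f_2, f_3, g_4, g_5, g_6):
  remainder -x_2x_3^2 - x_2x_3 - 2x_2 - x_3^2 + 2x_3 + 2 ≠ 0; add g_7 = -x_2x_3^2 - x_2x_3 - 2x_2 - x_3^2 + 2x_3 + 2 to the basis.

S(f_3,g_4): lcm = x_1x_2^2x_3. S = -x_2^3x_3 - x_2^3 - 2x_2^2x_3 + 2x_2^2 - x_2x_3 - 2x_3.
  reduce S modulo (f_1, f_2, f_3, g_4, g_5, g_6, g_7):
  remainder -2x_2x_3 - x_2 + x_3^3 - 1 ≠ 0; add g_8 = -2x_2x_3 - x_2 + x_3^3 - 1 to the basis.

S(f_3,g_6): lcm = x_1x_2^2. S = 2x_2^3x_3^2 - x_2^3x_3 - x_2^3 - 2x_2^2x_3 - x_2 - 2.
  reduce S modulo (f_1, f_2, f_3, g_4, g_5, g_6, g_7, g_8):
  remainder -2x_2 - 2x_3^4 - x_3^3 + x_3^2 - 1 ≠ 0; add g_9 = -2x_2 - 2x_3^4 - x_3^3 + x_3^2 - 1 to the basis.

S(f_2,g_9): lcm = x_1^2x_2. S = -x_1^2x_3^4 + 2x_1^2x_3^3 - 2x_1^2x_3^2 + 2x_1^2 + x_2x_3 - 2x_3 - 2.
  reduce S modulo (f_1, f_2, f_3, g_4, g_5, g_6, g_7, g_8, g_9):
  remainder x_3^5 + x_3^4 - x_3^3 + x_3^2 - 2x_3 + 1 ≠ 0; add g_10 = x_3^5 + x_3^4 - x_3^3 + x_3^2 - 2x_3 + 1 to the basis.

The other S-polynomials (S(f_2,g_4), S(f_1,g_5), S(f_2,g_5), S(f_3,g_5), S(g_4,g_5), S(f_1,g_6), S(f_2,g_6), S(g_4,g_6), S(g_5,g_6), S(f_1,g_7), S(f_2,g_7), S(f_3,g_7), S(g_4,g_7), S(g_5,g_7), S(g_6,g_7), S(f_1,g_8), S(f_2,g_8), S(f_3,g_8), S(g_4,g_8), S(g_5,g_8), S(g_6,g_8), S(g_7,g_8), S(f_1,g_9), S(f_3,g_9), S(g_4,g_9), S(g_5,g_9), S(g_6,g_9), S(g_7,g_9), S(g_8,g_9), S(f_1,g_10), S(f_2,g_10), S(f_3,g_10), S(g_4,g_10), S(g_5,g_10), S(g_6,g_10), S(g_7,g_10), S(g_8,g_10), S(g_9,g_10)) all reduce to 0 modulo the current basis, so we have a Gröbner basis.
Inter-reduce: drop elements whose leading term is divisible by another's, tail-reduce, and make monic.

G = {x_1 - x_3^4 + x_3^3 - 2x_3 - 1, x_2 + x_3^4 - 2x_3^3 + 2x_3^2 - 2, x_3^5 + x_3^4 - x_3^3 + x_3^2 - 2x_3 + 1}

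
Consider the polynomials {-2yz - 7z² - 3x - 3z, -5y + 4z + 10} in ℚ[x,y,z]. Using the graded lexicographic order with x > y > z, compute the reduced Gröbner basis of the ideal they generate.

G = {z² + 15/43x + 35/43z, y - ⅘z - 2}

f_1 = -2yz - 7z² - 3x - 3z, LT = yz.
f_2 = -5y + 4z + 10, LT = y.

S(f_1,f_2): lcm = yz. S = 43/10z² + 3/2x + 7/2z.
  leading term z²: no divisor's leading term divides it; move 43/10z² to the remainder.
  leading term x: no divisor's leading term divides it; move 3/2x to the remainder.
  leading term z: no divisor's leading term divides it; move 7/2z to the remainder.
  remainder 43/10z² + 3/2x + 7/2z ≠ 0; add g_3 = 43/10z² + 3/2x + 7/2z to the basis.

S(f_1,g_3): lcm = yz². S = 7/2z³ - 15/43xy + 3/2xz - 35/43yz + 3/2z².
  leading term z³: subtract (35/43z)·g_3 from 7/2z³ - 15/43xy + 3/2xz - 35/43yz + 3/2z² → -15/43xy + 12/43xz - 35/43yz - 58/43z²
  leading term xy: subtract (3/43x)·f_2 from -15/43xy + 12/43xz - 35/43yz - 58/43z² → -35/43yz - 58/43z² - 30/43x
  leading term yz: subtract (35/86)·f_1 from -35/43yz - 58/43z² - 30/43x → 3/2z² + 45/86x + 105/86z
  leading term z²: subtract (15/43)·g_3 from 3/2z² + 45/86x + 105/86z → 0
  remainder 0.

S(f_2,g_3): leading monomials are coprime, so the S-polynomial reduces to 0 (Buchberger's first criterion).
Every S-polynomial of the final basis reduces to 0, so we have a Gröbner basis.
Inter-reduce: drop elements whose leading term is divisible by another's, tail-reduce, and make monic.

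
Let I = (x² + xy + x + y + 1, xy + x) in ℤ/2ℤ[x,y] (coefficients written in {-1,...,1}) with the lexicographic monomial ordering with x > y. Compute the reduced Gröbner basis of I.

f_1 = x² + xy + x + y + 1, LT = x².
f_2 = xy + x, LT = xy.

S(f_1,f_2): lcm = x²y. S = x² + xy² + xy + y² + y.
  leading term x²: subtract (1)·f_1 from x² + xy² + xy + y² + y → xy² + x + y² + 1
  leading term xy²: subtract (y)·f_2 from xy² + x + y² + 1 → xy + x + y² + 1
  leading term xy: subtract (1)·f_2 from xy + x + y² + 1 → y² + 1
  leading term y²: no divisor's leading term divides it; move y² to the remainder.
  leading term 1: no divisor's leading term divides it; move 1 to the remainder.
  remainder y² + 1 ≠ 0; add g_3 = y² + 1 to the basis.

The other S-polynomials (S(f_1,g_3), S(f_2,g_3)) all reduce to 0 modulo the current basis, so we have a Gröbner basis.

G = {x² + y + 1, xy + x, y² + 1}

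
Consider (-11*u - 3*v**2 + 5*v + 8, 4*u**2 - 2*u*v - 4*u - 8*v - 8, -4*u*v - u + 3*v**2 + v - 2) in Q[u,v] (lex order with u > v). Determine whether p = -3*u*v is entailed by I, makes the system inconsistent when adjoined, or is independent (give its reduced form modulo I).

-3*u*v lies in I (it reduces to 0).

First compute the reduced Gröbner basis of I by Buchberger's algorithm.
f_1 = -11*u - 3*v**2 + 5*v + 8, LT = u.
f_2 = 4*u**2 - 2*u*v - 4*u - 8*v - 8, LT = u**2.
f_3 = -4*u*v - u + 3*v**2 + v - 2, LT = u*v.

S(f_1,f_2): lcm = u**2. S = 3/11*u*v**2 + 1/22*u*v + 3/11*u + 2*v + 2.
  leading term u*v**2: subtract (-3/121*v**2)·f_1 from 3/11*u*v**2 + 1/22*u*v + 3/11*u + 2*v + 2 → 1/22*u*v + 3/11*u - 9/121*v**4 + 15/121*v**3 + 24/121*v**2 + 2*v + 2
  leading term u*v: subtract (-1/242*v)·f_1 from 1/22*u*v + 3/11*u - 9/121*v**4 + 15/121*v**3 + 24/121*v**2 + 2*v + 2 → 3/11*u - 9/121*v**4 + 27/242*v**3 + 53/242*v**2 + 246/121*v + 2
  leading term u: subtract (-3/121)·f_1 from 3/11*u - 9/121*v**4 + 27/242*v**3 + 53/242*v**2 + 246/121*v + 2 → -9/121*v**4 + 27/242*v**3 + 35/242*v**2 + 261/121*v + 266/121
  leading term v**4: no divisor's leading term divides it; move -9/121*v**4 to the remainder.
  leading term v**3: no divisor's leading term divides it; move 27/242*v**3 to the remainder.
  leading term v**2: no divisor's leading term divides it; move 35/242*v**2 to the remainder.
  leading term v: no divisor's leading term divides it; move 261/121*v to the remainder.
  leading term 1: no divisor's leading term divides it; move 266/121 to the remainder.
  remainder -9/121*v**4 + 27/242*v**3 + 35/242*v**2 + 261/121*v + 266/121 ≠ 0; add h_4 = -9/121*v**4 + 27/242*v**3 + 35/242*v**2 + 261/121*v + 266/121 to the basis.

S(f_1,f_3): lcm = u*v. S = -1/4*u + 3/11*v**3 + 13/44*v**2 - 21/44*v - 1/2.
  leading term u: subtract (1/44)·f_1 from -1/4*u + 3/11*v**3 + 13/44*v**2 - 21/44*v - 1/2 → 3/11*v**3 + 4/11*v**2 - 13/22*v - 15/22
  leading term v**3: no divisor's leading term divides it; move 3/11*v**3 to the remainder.
  leading term v**2: no divisor's leading term divides it; move 4/11*v**2 to the remainder.
  leading term v: no divisor's leading term divides it; move -13/22*v to the remainder.
  leading term 1: no divisor's leading term divides it; move -15/22 to the remainder.
  remainder 3/11*v**3 + 4/11*v**2 - 13/22*v - 15/22 ≠ 0; add h_5 = 3/11*v**3 + 4/11*v**2 - 13/22*v - 15/22 to the basis.

S(f_2,f_3): lcm = u**2*v. S = -1/4*u**2 + 1/4*u*v**2 - 3/4*u*v - 1/2*u - 2*v**2 - 2*v.
  leading term u**2: subtract (1/44*u)·f_1 from -1/4*u**2 + 1/4*u*v**2 - 3/4*u*v - 1/2*u - 2*v**2 - 2*v → 7/22*u*v**2 - 19/22*u*v - 15/22*u - 2*v**2 - 2*v
  leading term u*v**2: subtract (-7/242*v**2)·f_1 from 7/22*u*v**2 - 19/22*u*v - 15/22*u - 2*v**2 - 2*v → -19/22*u*v - 15/22*u - 21/242*v**4 + 35/242*v**3 - 214/121*v**2 - 2*v
  leading term u*v: subtract (19/242*v)·f_1 from -19/22*u*v - 15/22*u - 21/242*v**4 + 35/242*v**3 - 214/121*v**2 - 2*v → -15/22*u - 21/242*v**4 + 46/121*v**3 - 523/242*v**2 - 318/121*v
  leading term u: subtract (15/242)·f_1 from -15/22*u - 21/242*v**4 + 46/121*v**3 - 523/242*v**2 - 318/121*v → -21/242*v**4 + 46/121*v**3 - 239/121*v**2 - 711/242*v - 60/121
  leading term v**4: subtract (7/6)·h_4 from -21/242*v**4 + 46/121*v**3 - 239/121*v**2 - 711/242*v - 60/121 → 1/4*v**3 - 283/132*v**2 - 60/11*v - 101/33
  leading term v**3: subtract (11/12)·h_5 from 1/4*v**3 - 283/132*v**2 - 60/11*v - 101/33 → -109/44*v**2 - 1297/264*v - 643/264
  leading term v**2: no divisor's leading term divides it; move -109/44*v**2 to the remainder.
  leading term v: no divisor's leading term divides it; move -1297/264*v to the remainder.
  leading term 1: no divisor's leading term divides it; move -643/264 to the remainder.
  remainder -109/44*v**2 - 1297/264*v - 643/264 ≠ 0; add h_6 = -109/44*v**2 - 1297/264*v - 643/264 to the basis.

S(f_3,h_4): lcm = u*v**4. S = 7/4*u*v**3 + 35/18*u*v**2 + 29*u*v + 266/9*u - 3/4*v**5 - 1/4*v**4 + 1/2*v**3.
  leading term u*v**3: subtract (-7/44*v**3)·f_1 from 7/4*u*v**3 + 35/18*u*v**2 + 29*u*v + 266/9*u - 3/4*v**5 - 1/4*v**4 + 1/2*v**3 → 35/18*u*v**2 + 29*u*v + 266/9*u - 27/22*v**5 + 6/11*v**4 + 39/22*v**3
  leading term u*v**2: subtract (-35/198*v**2)·f_1 from 35/18*u*v**2 + 29*u*v + 266/9*u - 27/22*v**5 + 6/11*v**4 + 39/22*v**3 → 29*u*v + 266/9*u - 27/22*v**5 + 1/66*v**4 + 263/99*v**3 + 140/99*v**2
  leading term u*v: subtract (-29/11*v)·f_1 from 29*u*v + 266/9*u - 27/22*v**5 + 1/66*v**4 + 263/99*v**3 + 140/99*v**2 → 266/9*u - 27/22*v**5 + 1/66*v**4 - 520/99*v**3 + 1445/99*v**2 + 232/11*v
  leading term u: subtract (-266/99)·f_1 from 266/9*u - 27/22*v**5 + 1/66*v**4 - 520/99*v**3 + 1445/99*v**2 + 232/11*v → -27/22*v**5 + 1/66*v**4 - 520/99*v**3 + 647/99*v**2 + 3418/99*v + 2128/99
  leading term v**5: subtract (33/2*v)·h_4 from -27/22*v**5 + 1/66*v**4 - 520/99*v**3 + 647/99*v**2 + 3418/99*v + 2128/99 → -241/132*v**4 - 275/36*v**3 - 523/18*v**2 - 173/99*v + 2128/99
  leading term v**4: subtract (2651/108)·h_4 from -241/132*v**4 - 275/36*v**3 - 523/18*v**2 - 173/99*v + 2128/99 → -8219/792*v**3 - 77471/2376*v**2 - 1969/36*v - 19285/594
  leading term v**3: subtract (-8219/216)·h_5 from -8219/792*v**3 - 77471/2376*v**2 - 1969/36*v - 19285/594 → -4955/264*v**2 - 366755/4752*v - 277565/4752
  leading term v**2: subtract (4955/654)·h_6 from -4955/264*v**2 - 366755/4752*v - 277565/4752 → -940745/23544*v - 940745/23544
  leading term v: no divisor's leading term divides it; move -940745/23544*v to the remainder.
  leading term 1: no divisor's leading term divides it; move -940745/23544 to the remainder.
  remainder -940745/23544*v - 940745/23544 ≠ 0; add h_7 = -940745/23544*v - 940745/23544 to the basis.

The other S-polynomials (S(f_1,h_4), S(f_2,h_4), S(f_1,h_5), S(f_2,h_5), S(f_3,h_5), S(h_4,h_5), S(f_1,h_6), S(f_2,h_6), S(f_3,h_6), S(h_4,h_6), S(h_5,h_6), S(f_1,h_7), S(f_2,h_7), S(f_3,h_7), S(h_4,h_7), S(h_5,h_7), S(h_6,h_7)) all reduce to 0 modulo the current basis, so we have a Gröbner basis.
Inter-reduce: drop elements whose leading term is divisible by another's, tail-reduce, and make monic.
Reduced Gröbner basis: {u, v + 1}.
Label its elements g_1 = u, g_2 = v + 1.

Reduce p = -3*u*v modulo G:
  leading term u*v: subtract (-3*v)·g_1 from -3*u*v → 0
  normal form = 0.
Since the normal form is 0, p ∈ I.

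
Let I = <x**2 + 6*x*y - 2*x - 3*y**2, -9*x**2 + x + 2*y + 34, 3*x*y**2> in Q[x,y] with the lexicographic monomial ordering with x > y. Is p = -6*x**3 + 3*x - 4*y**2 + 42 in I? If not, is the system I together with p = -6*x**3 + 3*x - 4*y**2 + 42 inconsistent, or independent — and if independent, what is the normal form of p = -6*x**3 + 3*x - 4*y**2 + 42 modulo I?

First compute the reduced Gröbner basis of I by Buchberger's algorithm.
f_1 = x**2 + 6*x*y - 2*x - 3*y**2, LT = x**2.
f_2 = -9*x**2 + x + 2*y + 34, LT = x**2.
f_3 = 3*x*y**2, LT = x*y**2.

S(f_1,f_2): lcm = x**2. S = 6*x*y - 17/9*x - 3*y**2 + 2/9*y + 34/9.
  leading term x*y: no divisor's leading term divides it; move 6*x*y to the remainder.
  leading term x: no divisor's leading term divides it; move -17/9*x to the remainder.
  leading term y**2: no divisor's leading term divides it; move -3*y**2 to the remainder.
  leading term y: no divisor's leading term divides it; move 2/9*y to the remainder.
  leading term 1: no divisor's leading term divides it; move 34/9 to the remainder.
  remainder 6*x*y - 17/9*x - 3*y**2 + 2/9*y + 34/9 ≠ 0; add h_4 = 6*x*y - 17/9*x - 3*y**2 + 2/9*y + 34/9 to the basis.

S(f_1,f_3): lcm = x**2*y**2. S = 6*x*y**3 - 2*x*y**2 - 3*y**4.
  leading term x*y**3: subtract (2*y)·f_3 from 6*x*y**3 - 2*x*y**2 - 3*y**4 → -2*x*y**2 - 3*y**4
  leading term x*y**2: subtract (-2/3)·f_3 from -2*x*y**2 - 3*y**4 → -3*y**4
  leading term y**4: no divisor's leading term divides it; move -3*y**4 to the remainder.
  remainder -3*y**4 ≠ 0; add h_5 = -3*y**4 to the basis.

S(f_2,f_3): lcm = x**2*y**2. S = -1/9*x*y**2 - 2/9*y**3 - 34/9*y**2.
  leading term x*y**2: subtract (-1/27)·f_3 from -1/9*x*y**2 - 2/9*y**3 - 34/9*y**2 → -2/9*y**3 - 34/9*y**2
  leading term y**3: no divisor's leading term divides it; move -2/9*y**3 to the remainder.
  leading term y**2: no divisor's leading term divides it; move -34/9*y**2 to the remainder.
  remainder -2/9*y**3 - 34/9*y**2 ≠ 0; add h_6 = -2/9*y**3 - 34/9*y**2 to the basis.

S(f_1,h_4): lcm = x**2*y. S = 17/54*x**2 + 13/2*x*y**2 - 55/27*x*y - 17/27*x - 3*y**3.
  leading term x**2: subtract (17/54)·f_1 from 17/54*x**2 + 13/2*x*y**2 - 55/27*x*y - 17/27*x - 3*y**3 → 13/2*x*y**2 - 106/27*x*y - 3*y**3 + 17/18*y**2
  leading term x*y**2: subtract (13/6)·f_3 from 13/2*x*y**2 - 106/27*x*y - 3*y**3 + 17/18*y**2 → -106/27*x*y - 3*y**3 + 17/18*y**2
  leading term x*y: subtract (-53/81)·h_4 from -106/27*x*y - 3*y**3 + 17/18*y**2 → -901/729*x - 3*y**3 - 55/54*y**2 + 106/729*y + 1802/729
  leading term x: no divisor's leading term divides it; move -901/729*x to the remainder.
  leading term y**3: subtract (27/2)·h_6 from -3*y**3 - 55/54*y**2 + 106/729*y + 1802/729 → 2699/54*y**2 + 106/729*y + 1802/729
  leading term y**2: no divisor's leading term divides it; move 2699/54*y**2 to the remainder.
  leading term y: no divisor's leading term divides it; move 106/729*y to the remainder.
  leading term 1: no divisor's leading term divides it; move 1802/729 to the remainder.
  remainder -901/729*x + 2699/54*y**2 + 106/729*y + 1802/729 ≠ 0; add h_7 = -901/729*x + 2699/54*y**2 + 106/729*y + 1802/729 to the basis.

S(f_2,h_4): lcm = x**2*y. S = 17/54*x**2 + 1/2*x*y**2 - 4/27*x*y - 17/27*x - 2/9*y**2 - 34/9*y.
  leading term x**2: subtract (17/54)·f_1 from 17/54*x**2 + 1/2*x*y**2 - 4/27*x*y - 17/27*x - 2/9*y**2 - 34/9*y → 1/2*x*y**2 - 55/27*x*y + 13/18*y**2 - 34/9*y
  leading term x*y**2: subtract (1/6)·f_3 from 1/2*x*y**2 - 55/27*x*y + 13/18*y**2 - 34/9*y → -55/27*x*y + 13/18*y**2 - 34/9*y
  leading term x*y: subtract (-55/162)·h_4 from -55/27*x*y + 13/18*y**2 - 34/9*y → -935/1458*x - 8/27*y**2 - 2699/729*y + 935/729
  leading term x: subtract (55/106)·h_7 from -935/1458*x - 8/27*y**2 - 2699/729*y + 935/729 → -50047/1908*y**2 - 34/9*y
  leading term y**2: no divisor's leading term divides it; move -50047/1908*y**2 to the remainder.
  leading term y: no divisor's leading term divides it; move -34/9*y to the remainder.
  remainder -50047/1908*y**2 - 34/9*y ≠ 0; add h_8 = -50047/1908*y**2 - 34/9*y to the basis.

S(h_4,h_5): lcm = x*y**4. S = -17/54*x*y**3 - 1/2*y**5 + 1/27*y**4 + 17/27*y**3.
  leading term x*y**3: subtract (-17/162*y)·f_3 from -17/54*x*y**3 - 1/2*y**5 + 1/27*y**4 + 17/27*y**3 → -1/2*y**5 + 1/27*y**4 + 17/27*y**3
  leading term y**5: subtract (1/6*y)·h_5 from -1/2*y**5 + 1/27*y**4 + 17/27*y**3 → 1/27*y**4 + 17/27*y**3
  leading term y**4: subtract (-1/81)·h_5 from 1/27*y**4 + 17/27*y**3 → 17/27*y**3
  leading term y**3: subtract (-17/6)·h_6 from 17/27*y**3 → -289/27*y**2
  leading term y**2: subtract (61268/150141)·h_8 from -289/27*y**2 → 2083112/1351269*y
  leading term y: no divisor's leading term divides it; move 2083112/1351269*y to the remainder.
  remainder 2083112/1351269*y ≠ 0; add h_9 = 2083112/1351269*y to the basis.

The other S-polynomials (S(f_3,h_4), S(f_1,h_5), S(f_2,h_5), S(f_3,h_5), S(f_1,h_6), S(f_2,h_6), S(f_3,h_6), S(h_4,h_6), S(h_5,h_6), S(f_1,h_7), S(f_2,h_7), S(f_3,h_7), S(h_4,h_7), S(h_5,h_7), S(h_6,h_7), S(f_1,h_8), S(f_2,h_8), S(f_3,h_8), S(h_4,h_8), S(h_5,h_8), S(h_6,h_8), S(h_7,h_8), S(f_1,h_9), S(f_2,h_9), S(f_3,h_9), S(h_4,h_9), S(h_5,h_9), S(h_6,h_9), S(h_7,h_9), S(h_8,h_9)) all reduce to 0 modulo the current basis, so we have a Gröbner basis.
Inter-reduce: drop elements whose leading term is divisible by another's, tail-reduce, and make monic.
Reduced Gröbner basis: {x - 2, y}.
Label its elements g_1 = x - 2, g_2 = y.

Reduce p = -6*x**3 + 3*x - 4*y**2 + 42 modulo G:
  leading term x**3: subtract (-6*x**2)·g_1 from -6*x**3 + 3*x - 4*y**2 + 42 → -12*x**2 + 3*x - 4*y**2 + 42
  leading term x**2: subtract (-12*x)·g_1 from -12*x**2 + 3*x - 4*y**2 + 42 → -21*x - 4*y**2 + 42
  leading term x: subtract (-21)·g_1 from -21*x - 4*y**2 + 42 → -4*y**2
  leading term y**2: subtract (-4*y)·g_2 from -4*y**2 → 0
  normal form = 0.
Since the normal form is 0, p ∈ I.

The remainder on division by a Gröbner basis is unique — it is the normal form.

-6*x**3 + 3*x - 4*y**2 + 42 lies in I (it reduces to 0).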